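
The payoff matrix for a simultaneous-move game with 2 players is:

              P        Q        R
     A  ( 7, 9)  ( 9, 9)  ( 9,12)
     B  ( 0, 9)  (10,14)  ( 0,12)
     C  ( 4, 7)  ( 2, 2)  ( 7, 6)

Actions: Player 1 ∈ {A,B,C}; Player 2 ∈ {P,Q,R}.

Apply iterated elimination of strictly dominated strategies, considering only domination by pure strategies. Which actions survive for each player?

P1 drop C (A beats it: P:7>4 Q:9>2 R:9>7)
P2 drop P (R beats it: A:12>9 B:12>9)
P1→{A,B} P2→{Q,R}

IESDS → P1:{A,B} P2:{Q,R}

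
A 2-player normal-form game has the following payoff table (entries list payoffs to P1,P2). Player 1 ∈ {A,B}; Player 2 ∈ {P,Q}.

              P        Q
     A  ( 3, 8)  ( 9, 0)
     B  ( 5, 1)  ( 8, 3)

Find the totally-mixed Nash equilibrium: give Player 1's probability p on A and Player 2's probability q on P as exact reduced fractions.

P1 indiff ⇒ q·3+(1-q)·9 = q·5+(1-q)·8 ⇒ q(-2) = (1-q)(-1) ⇒ q = 1/3
P2 indiff ⇒ p·8+(1-p)·1 = p·0+(1-p)·3 ⇒ p(8) = (1-p)(2) ⇒ p = 1/5

P1 mixes 1/5 on A; P2 mixes 1/3 on P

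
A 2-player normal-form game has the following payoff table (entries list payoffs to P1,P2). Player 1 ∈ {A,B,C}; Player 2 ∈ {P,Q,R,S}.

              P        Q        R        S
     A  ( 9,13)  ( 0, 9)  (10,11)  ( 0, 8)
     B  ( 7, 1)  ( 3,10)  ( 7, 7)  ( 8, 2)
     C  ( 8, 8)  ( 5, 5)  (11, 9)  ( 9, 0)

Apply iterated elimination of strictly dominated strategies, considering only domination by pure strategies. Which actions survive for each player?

P1 drop B (C beats it: P:8>7 Q:5>3 R:11>7 S:9>8)
P2 drop Q (P beats it: A:13>9 C:8>5)
P2 drop S (P beats it: A:13>8 C:8>0)
P1→{A,C} P2→{P,R}

Survivors P1:{A,C} P2:{P,R}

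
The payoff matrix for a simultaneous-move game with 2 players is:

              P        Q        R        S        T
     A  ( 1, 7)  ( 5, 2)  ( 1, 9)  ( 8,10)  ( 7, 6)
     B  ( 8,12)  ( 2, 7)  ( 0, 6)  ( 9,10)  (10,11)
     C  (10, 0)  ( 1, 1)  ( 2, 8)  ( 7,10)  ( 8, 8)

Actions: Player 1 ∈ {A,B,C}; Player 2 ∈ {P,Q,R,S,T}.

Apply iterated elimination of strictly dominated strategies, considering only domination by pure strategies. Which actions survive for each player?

Survivors P1:{B,C} P2:{P,S,T}

P2 drop Q (S beats it: A:10>2 B:10>7 C:10>1)
P2 drop R (S beats it: A:10>9 B:10>6 C:10>8)
P1 drop A (B beats it: P:8>1 S:9>8 T:10>7)
P1→{B,C} P2→{P,S,T}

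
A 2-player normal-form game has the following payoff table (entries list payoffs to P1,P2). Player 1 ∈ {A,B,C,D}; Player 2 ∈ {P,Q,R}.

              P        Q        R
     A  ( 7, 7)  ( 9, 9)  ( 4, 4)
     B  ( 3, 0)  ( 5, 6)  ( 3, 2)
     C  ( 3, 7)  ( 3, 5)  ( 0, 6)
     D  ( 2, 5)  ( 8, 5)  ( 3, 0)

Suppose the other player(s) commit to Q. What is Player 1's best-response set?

BR_1 = {A}

u_1(A vs Q) = 9
u_1(B vs Q) = 5
u_1(C vs Q) = 3
u_1(D vs Q) = 8
max payoff 9 at {A}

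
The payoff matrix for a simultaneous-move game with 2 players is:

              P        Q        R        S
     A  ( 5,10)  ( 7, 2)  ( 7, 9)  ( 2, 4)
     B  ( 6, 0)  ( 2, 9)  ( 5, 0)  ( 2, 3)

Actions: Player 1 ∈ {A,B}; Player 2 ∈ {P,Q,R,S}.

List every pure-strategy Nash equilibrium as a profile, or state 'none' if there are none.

(A,P): not NE [P1→B gives 6>5]
(A,Q): not NE [P2→P gives 10>2]
(A,R): not NE [P2→P gives 10>9]
(A,S): not NE [P2→P gives 10>4]
(B,P): not NE [P2→Q gives 9>0]
(B,Q): not NE [P1→A gives 7>2]
(B,R): not NE [P1→A gives 7>5; P2→Q gives 9>0]
(B,S): not NE [P2→Q gives 9>3]

Equilibria: none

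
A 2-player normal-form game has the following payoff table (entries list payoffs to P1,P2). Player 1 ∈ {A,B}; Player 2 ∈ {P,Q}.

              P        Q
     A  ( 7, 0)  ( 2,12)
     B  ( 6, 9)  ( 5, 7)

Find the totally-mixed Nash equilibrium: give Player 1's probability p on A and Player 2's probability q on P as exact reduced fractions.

P1 indiff ⇒ q·7+(1-q)·2 = q·6+(1-q)·5 ⇒ q(1) = (1-q)(3) ⇒ q = 3/4
P2 indiff ⇒ p·0+(1-p)·9 = p·12+(1-p)·7 ⇒ p(-12) = (1-p)(-2) ⇒ p = 1/7

P1 mixes 1/7 on A; P2 mixes 3/4 on P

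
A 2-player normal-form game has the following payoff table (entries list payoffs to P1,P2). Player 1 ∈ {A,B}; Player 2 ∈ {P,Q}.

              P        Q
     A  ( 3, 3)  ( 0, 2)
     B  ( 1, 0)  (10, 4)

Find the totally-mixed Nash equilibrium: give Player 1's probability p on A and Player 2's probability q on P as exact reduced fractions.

P1 mixes 4/5 on A; P2 mixes 5/6 on P

P1 indiff ⇒ q·3+(1-q)·0 = q·1+(1-q)·10 ⇒ q(2) = (1-q)(10) ⇒ q = 5/6
P2 indiff ⇒ p·3+(1-p)·0 = p·2+(1-p)·4 ⇒ p(1) = (1-p)(4) ⇒ p = 4/5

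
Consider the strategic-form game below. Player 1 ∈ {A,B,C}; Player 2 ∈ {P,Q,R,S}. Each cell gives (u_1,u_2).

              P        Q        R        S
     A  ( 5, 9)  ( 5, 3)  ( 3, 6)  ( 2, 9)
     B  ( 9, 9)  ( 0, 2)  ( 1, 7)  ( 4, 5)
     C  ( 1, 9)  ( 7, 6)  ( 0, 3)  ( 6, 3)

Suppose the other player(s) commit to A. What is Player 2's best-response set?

u_2(P vs A) = 9
u_2(Q vs A) = 3
u_2(R vs A) = 6
u_2(S vs A) = 9
max payoff 9 at {P,S}

BR_2 = {P,S}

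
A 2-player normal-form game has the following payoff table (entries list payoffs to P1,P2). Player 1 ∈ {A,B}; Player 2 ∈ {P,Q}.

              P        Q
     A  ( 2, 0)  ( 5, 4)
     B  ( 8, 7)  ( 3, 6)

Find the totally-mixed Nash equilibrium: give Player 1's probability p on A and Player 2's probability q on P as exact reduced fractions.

P1 mixes 1/5 on A; P2 mixes 1/4 on P

P1 indiff ⇒ q·2+(1-q)·5 = q·8+(1-q)·3 ⇒ q(-6) = (1-q)(-2) ⇒ q = 1/4
P2 indiff ⇒ p·0+(1-p)·7 = p·4+(1-p)·6 ⇒ p(-4) = (1-p)(-1) ⇒ p = 1/5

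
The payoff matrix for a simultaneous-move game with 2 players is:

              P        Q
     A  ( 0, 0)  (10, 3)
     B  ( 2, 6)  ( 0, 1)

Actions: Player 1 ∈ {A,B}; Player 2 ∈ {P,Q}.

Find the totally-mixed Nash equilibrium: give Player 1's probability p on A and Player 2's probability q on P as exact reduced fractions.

P1 indiff ⇒ q·0+(1-q)·10 = q·2+(1-q)·0 ⇒ q(-2) = (1-q)(-10) ⇒ q = 5/6
P2 indiff ⇒ p·0+(1-p)·6 = p·3+(1-p)·1 ⇒ p(-3) = (1-p)(-5) ⇒ p = 5/8

(p,q) = (5/8, 5/6)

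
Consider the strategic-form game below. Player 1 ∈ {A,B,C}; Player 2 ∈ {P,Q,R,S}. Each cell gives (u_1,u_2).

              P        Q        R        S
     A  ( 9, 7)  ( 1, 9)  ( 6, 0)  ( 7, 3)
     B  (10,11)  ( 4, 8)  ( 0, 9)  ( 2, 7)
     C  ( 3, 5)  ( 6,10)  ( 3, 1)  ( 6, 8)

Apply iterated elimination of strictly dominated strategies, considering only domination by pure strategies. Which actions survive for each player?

IESDS → P1:{B,C} P2:{P,Q}

P2 drop R (P beats it: A:7>0 B:11>9 C:5>1)
P2 drop S (Q beats it: A:9>3 B:8>7 C:10>8)
P1 drop A (B beats it: P:10>9 Q:4>1)
P1→{B,C} P2→{P,Q}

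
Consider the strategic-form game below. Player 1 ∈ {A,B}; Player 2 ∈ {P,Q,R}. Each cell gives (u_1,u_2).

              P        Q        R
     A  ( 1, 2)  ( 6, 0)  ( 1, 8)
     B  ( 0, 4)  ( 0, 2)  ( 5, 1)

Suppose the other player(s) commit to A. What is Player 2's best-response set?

P2 best: {R}

u_2(P vs A) = 2
u_2(Q vs A) = 0
u_2(R vs A) = 8
max payoff 8 at {R}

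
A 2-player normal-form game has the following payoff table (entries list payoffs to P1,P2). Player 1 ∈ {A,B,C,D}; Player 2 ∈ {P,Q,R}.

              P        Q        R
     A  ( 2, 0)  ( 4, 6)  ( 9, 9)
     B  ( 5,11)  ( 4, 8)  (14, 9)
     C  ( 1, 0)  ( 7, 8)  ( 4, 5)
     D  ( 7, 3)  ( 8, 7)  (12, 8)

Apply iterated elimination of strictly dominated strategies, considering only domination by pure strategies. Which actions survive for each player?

P1 drop A (D beats it: P:7>2 Q:8>4 R:12>9)
P1 drop C (D beats it: P:7>1 Q:8>7 R:12>4)
P2 drop Q (R beats it: B:9>8 D:8>7)
P1→{B,D} P2→{P,R}

Remaining: P1:{B,D} P2:{P,R}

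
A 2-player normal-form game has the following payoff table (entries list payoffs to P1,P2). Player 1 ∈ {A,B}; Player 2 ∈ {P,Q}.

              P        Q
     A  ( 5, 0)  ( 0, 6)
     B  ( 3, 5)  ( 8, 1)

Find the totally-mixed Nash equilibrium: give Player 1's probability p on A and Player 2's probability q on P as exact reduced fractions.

P1 indiff ⇒ q·5+(1-q)·0 = q·3+(1-q)·8 ⇒ q(2) = (1-q)(8) ⇒ q = 4/5
P2 indiff ⇒ p·0+(1-p)·5 = p·6+(1-p)·1 ⇒ p(-6) = (1-p)(-4) ⇒ p = 2/5

P1 mixes 2/5 on A; P2 mixes 4/5 on P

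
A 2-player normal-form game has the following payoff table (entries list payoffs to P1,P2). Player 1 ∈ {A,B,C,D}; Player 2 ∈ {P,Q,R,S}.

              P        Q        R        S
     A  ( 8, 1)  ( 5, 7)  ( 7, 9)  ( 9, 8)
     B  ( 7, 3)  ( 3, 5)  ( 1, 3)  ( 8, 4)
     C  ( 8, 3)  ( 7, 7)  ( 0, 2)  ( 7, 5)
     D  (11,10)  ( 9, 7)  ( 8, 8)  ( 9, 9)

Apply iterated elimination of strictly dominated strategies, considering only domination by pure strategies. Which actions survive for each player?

Survivors P1:{A,D} P2:{P,R,S}

P1 drop B (A beats it: P:8>7 Q:5>3 R:7>1 S:9>8)
P1 drop C (D beats it: P:11>8 Q:9>7 R:8>0 S:9>7)
P2 drop Q (R beats it: A:9>7 D:8>7)
P1→{A,D} P2→{P,R,S}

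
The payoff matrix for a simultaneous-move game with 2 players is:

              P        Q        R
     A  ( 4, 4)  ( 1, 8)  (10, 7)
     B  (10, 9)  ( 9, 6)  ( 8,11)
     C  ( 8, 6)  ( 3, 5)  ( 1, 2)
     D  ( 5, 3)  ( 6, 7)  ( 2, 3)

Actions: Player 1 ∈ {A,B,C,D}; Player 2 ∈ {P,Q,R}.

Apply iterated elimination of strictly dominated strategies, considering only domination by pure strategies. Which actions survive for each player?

Remaining: P1:{A,B} P2:{Q,R}

P1 drop C (B beats it: P:10>8 Q:9>3 R:8>1)
P1 drop D (B beats it: P:10>5 Q:9>6 R:8>2)
P2 drop P (R beats it: A:7>4 B:11>9)
P1→{A,B} P2→{Q,R}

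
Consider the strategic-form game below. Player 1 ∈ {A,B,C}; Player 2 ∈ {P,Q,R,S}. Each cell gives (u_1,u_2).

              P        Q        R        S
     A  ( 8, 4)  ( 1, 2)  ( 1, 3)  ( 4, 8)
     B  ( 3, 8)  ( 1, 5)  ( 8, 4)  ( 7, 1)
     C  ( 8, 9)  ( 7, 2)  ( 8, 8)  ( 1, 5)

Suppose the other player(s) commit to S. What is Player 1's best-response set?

u_1(A vs S) = 4
u_1(B vs S) = 7
u_1(C vs S) = 1
max payoff 7 at {B}

BR_1 = {B}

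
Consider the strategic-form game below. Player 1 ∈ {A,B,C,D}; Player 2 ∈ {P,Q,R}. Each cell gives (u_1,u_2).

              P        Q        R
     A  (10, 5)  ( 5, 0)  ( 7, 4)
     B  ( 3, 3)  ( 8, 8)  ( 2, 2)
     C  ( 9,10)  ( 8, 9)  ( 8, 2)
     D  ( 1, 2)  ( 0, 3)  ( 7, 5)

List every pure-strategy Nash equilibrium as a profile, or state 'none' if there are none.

(A,P): NE
(A,Q): not NE [P1→C gives 8>5; P2→P gives 5>0]
(A,R): not NE [P1→C gives 8>7; P2→P gives 5>4]
(B,P): not NE [P1→A gives 10>3; P2→Q gives 8>3]
(B,Q): NE
(B,R): not NE [P1→C gives 8>2; P2→Q gives 8>2]
(C,P): not NE [P1→A gives 10>9]
(C,Q): not NE [P2→P gives 10>9]
(C,R): not NE [P2→P gives 10>2]
(D,P): not NE [P1→A gives 10>1; P2→R gives 5>2]
(D,Q): not NE [P1→C gives 8>0; P2→R gives 5>3]
(D,R): not NE [P1→C gives 8>7]

Nash profiles: (A,P), (B,Q)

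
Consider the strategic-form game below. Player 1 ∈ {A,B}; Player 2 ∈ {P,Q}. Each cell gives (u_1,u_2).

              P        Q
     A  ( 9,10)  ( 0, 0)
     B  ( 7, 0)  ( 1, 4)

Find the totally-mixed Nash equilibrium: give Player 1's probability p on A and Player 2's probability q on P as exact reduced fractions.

P1 indiff ⇒ q·9+(1-q)·0 = q·7+(1-q)·1 ⇒ q(2) = (1-q)(1) ⇒ q = 1/3
P2 indiff ⇒ p·10+(1-p)·0 = p·0+(1-p)·4 ⇒ p(10) = (1-p)(4) ⇒ p = 2/7

(p,q) = (2/7, 1/3)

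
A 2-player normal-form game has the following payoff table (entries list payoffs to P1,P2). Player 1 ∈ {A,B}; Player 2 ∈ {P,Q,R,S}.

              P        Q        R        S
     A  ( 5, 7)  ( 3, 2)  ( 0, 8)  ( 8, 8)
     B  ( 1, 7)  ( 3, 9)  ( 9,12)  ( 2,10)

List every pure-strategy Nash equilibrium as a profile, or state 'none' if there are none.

PSNE = {(A,S), (B,R)}

(A,P): not NE [P2→S gives 8>7]
(A,Q): not NE [P2→S gives 8>2]
(A,R): not NE [P1→B gives 9>0]
(A,S): NE
(B,P): not NE [P1→A gives 5>1; P2→R gives 12>7]
(B,Q): not NE [P2→R gives 12>9]
(B,R): NE
(B,S): not NE [P1→A gives 8>2; P2→R gives 12>10]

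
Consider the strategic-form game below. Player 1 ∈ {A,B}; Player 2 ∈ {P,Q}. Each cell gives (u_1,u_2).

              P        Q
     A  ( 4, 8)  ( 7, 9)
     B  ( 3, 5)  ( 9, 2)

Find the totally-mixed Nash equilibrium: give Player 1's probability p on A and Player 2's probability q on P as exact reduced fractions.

P1 indiff ⇒ q·4+(1-q)·7 = q·3+(1-q)·9 ⇒ q(1) = (1-q)(2) ⇒ q = 2/3
P2 indiff ⇒ p·8+(1-p)·5 = p·9+(1-p)·2 ⇒ p(-1) = (1-p)(-3) ⇒ p = 3/4

P1 mixes 3/4 on A; P2 mixes 2/3 on P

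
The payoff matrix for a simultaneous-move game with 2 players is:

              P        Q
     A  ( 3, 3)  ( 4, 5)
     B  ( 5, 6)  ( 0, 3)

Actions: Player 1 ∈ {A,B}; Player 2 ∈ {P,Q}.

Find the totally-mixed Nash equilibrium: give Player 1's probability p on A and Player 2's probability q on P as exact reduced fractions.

P1 indiff ⇒ q·3+(1-q)·4 = q·5+(1-q)·0 ⇒ q(-2) = (1-q)(-4) ⇒ q = 2/3
P2 indiff ⇒ p·3+(1-p)·6 = p·5+(1-p)·3 ⇒ p(-2) = (1-p)(-3) ⇒ p = 3/5

p=3/5, q=2/3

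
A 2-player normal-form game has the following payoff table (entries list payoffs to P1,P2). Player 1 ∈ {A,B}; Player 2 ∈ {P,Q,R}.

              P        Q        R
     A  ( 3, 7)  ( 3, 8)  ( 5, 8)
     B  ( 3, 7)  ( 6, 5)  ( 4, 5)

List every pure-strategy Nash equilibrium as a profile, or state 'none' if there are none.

(A,P): not NE [P2→R gives 8>7]
(A,Q): not NE [P1→B gives 6>3]
(A,R): NE
(B,P): NE
(B,Q): not NE [P2→P gives 7>5]
(B,R): not NE [P1→A gives 5>4; P2→P gives 7>5]

PSNE = {(A,R), (B,P)}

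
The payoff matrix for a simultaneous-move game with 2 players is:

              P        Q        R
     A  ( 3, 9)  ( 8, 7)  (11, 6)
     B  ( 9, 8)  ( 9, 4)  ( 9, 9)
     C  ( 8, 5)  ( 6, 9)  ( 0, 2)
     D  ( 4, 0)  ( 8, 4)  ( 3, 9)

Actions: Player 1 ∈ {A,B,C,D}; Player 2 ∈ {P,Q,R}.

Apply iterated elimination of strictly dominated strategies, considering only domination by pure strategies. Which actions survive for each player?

P1 drop C (B beats it: P:9>8 Q:9>6 R:9>0)
P1 drop D (B beats it: P:9>4 Q:9>8 R:9>3)
P2 drop Q (P beats it: A:9>7 B:8>4)
P1→{A,B} P2→{P,R}

Remaining: P1:{A,B} P2:{P,R}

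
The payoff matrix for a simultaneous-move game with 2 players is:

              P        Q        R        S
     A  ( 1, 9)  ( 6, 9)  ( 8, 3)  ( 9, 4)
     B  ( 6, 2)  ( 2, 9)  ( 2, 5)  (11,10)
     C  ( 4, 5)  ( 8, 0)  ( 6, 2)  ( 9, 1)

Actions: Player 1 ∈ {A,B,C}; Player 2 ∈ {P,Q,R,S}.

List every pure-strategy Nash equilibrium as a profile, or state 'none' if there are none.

PSNE = {(B,S)}

(A,P): not NE [P1→B gives 6>1]
(A,Q): not NE [P1→C gives 8>6]
(A,R): not NE [P2→Q gives 9>3]
(A,S): not NE [P1→B gives 11>9; P2→Q gives 9>4]
(B,P): not NE [P2→S gives 10>2]
(B,Q): not NE [P1→C gives 8>2; P2→S gives 10>9]
(B,R): not NE [P1→A gives 8>2; P2→S gives 10>5]
(B,S): NE
(C,P): not NE [P1→B gives 6>4]
(C,Q): not NE [P2→P gives 5>0]
(C,R): not NE [P1→A gives 8>6; P2→P gives 5>2]
(C,S): not NE [P1→B gives 11>9; P2→P gives 5>1]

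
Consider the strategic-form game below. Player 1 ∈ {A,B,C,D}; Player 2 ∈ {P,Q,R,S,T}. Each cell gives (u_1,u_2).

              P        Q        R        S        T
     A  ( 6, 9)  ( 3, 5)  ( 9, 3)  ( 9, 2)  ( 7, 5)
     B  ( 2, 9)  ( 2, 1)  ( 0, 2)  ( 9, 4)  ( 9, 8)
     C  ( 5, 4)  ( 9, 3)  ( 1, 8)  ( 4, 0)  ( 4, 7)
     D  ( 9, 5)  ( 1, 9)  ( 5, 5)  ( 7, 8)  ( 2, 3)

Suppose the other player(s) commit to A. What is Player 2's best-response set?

u_2(P vs A) = 9
u_2(Q vs A) = 5
u_2(R vs A) = 3
u_2(S vs A) = 2
u_2(T vs A) = 5
max payoff 9 at {P}

argmax u_2 = {P}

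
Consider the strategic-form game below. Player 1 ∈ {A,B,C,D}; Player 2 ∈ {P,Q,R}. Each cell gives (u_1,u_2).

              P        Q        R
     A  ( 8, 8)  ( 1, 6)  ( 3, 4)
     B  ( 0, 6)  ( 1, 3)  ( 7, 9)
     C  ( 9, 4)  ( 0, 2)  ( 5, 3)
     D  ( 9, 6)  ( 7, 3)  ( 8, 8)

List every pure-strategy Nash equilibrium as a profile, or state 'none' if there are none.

PSNE = {(C,P), (D,R)}

(A,P): not NE [P1→D gives 9>8]
(A,Q): not NE [P1→D gives 7>1; P2→P gives 8>6]
(A,R): not NE [P1→D gives 8>3; P2→P gives 8>4]
(B,P): not NE [P1→D gives 9>0; P2→R gives 9>6]
(B,Q): not NE [P1→D gives 7>1; P2→R gives 9>3]
(B,R): not NE [P1→D gives 8>7]
(C,P): NE
(C,Q): not NE [P1→D gives 7>0; P2→P gives 4>2]
(C,R): not NE [P1→D gives 8>5; P2→P gives 4>3]
(D,P): not NE [P2→R gives 8>6]
(D,Q): not NE [P2→R gives 8>3]
(D,R): NE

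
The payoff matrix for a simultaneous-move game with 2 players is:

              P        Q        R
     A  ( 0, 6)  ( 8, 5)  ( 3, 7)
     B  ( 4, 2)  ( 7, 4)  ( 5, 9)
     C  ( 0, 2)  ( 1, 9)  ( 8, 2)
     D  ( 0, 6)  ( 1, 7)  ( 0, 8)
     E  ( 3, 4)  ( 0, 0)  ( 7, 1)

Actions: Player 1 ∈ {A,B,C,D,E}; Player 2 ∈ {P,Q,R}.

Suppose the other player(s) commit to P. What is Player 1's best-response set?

BR_1 = {B}

u_1(A vs P) = 0
u_1(B vs P) = 4
u_1(C vs P) = 0
u_1(D vs P) = 0
u_1(E vs P) = 3
max payoff 4 at {B}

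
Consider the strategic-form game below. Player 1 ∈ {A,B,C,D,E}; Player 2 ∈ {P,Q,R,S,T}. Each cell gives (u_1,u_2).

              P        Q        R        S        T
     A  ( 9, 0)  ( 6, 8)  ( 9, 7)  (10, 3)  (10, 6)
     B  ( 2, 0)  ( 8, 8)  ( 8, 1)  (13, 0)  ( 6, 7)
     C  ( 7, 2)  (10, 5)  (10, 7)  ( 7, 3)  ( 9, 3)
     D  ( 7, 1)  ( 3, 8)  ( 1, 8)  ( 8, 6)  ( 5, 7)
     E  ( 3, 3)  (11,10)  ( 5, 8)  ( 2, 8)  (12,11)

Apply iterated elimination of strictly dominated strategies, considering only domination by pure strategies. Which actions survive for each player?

Survivors P1:{A,C,E} P2:{Q,R,T}

P1 drop D (A beats it: P:9>7 Q:6>3 R:9>1 S:10>8 T:10>5)
P2 drop P (Q beats it: A:8>0 B:8>0 C:5>2 E:10>3)
P2 drop S (Q beats it: A:8>3 B:8>0 C:5>3 E:10>8)
P1 drop B (C beats it: Q:10>8 R:10>8 T:9>6)
P1→{A,C,E} P2→{Q,R,T}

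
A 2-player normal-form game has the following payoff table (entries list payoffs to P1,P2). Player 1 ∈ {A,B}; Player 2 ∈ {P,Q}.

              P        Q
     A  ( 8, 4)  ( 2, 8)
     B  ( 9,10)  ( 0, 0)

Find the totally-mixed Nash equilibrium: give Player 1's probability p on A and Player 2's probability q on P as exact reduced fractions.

(p,q) = (5/7, 2/3)

P1 indiff ⇒ q·8+(1-q)·2 = q·9+(1-q)·0 ⇒ q(-1) = (1-q)(-2) ⇒ q = 2/3
P2 indiff ⇒ p·4+(1-p)·10 = p·8+(1-p)·0 ⇒ p(-4) = (1-p)(-10) ⇒ p = 5/7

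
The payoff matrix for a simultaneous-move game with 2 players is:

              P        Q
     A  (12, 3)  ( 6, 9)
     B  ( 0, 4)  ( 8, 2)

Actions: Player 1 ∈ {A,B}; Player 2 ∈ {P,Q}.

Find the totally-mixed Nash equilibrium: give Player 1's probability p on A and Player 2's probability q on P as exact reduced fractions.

P1 mixes 1/4 on A; P2 mixes 1/7 on P

P1 indiff ⇒ q·12+(1-q)·6 = q·0+(1-q)·8 ⇒ q(12) = (1-q)(2) ⇒ q = 1/7
P2 indiff ⇒ p·3+(1-p)·4 = p·9+(1-p)·2 ⇒ p(-6) = (1-p)(-2) ⇒ p = 1/4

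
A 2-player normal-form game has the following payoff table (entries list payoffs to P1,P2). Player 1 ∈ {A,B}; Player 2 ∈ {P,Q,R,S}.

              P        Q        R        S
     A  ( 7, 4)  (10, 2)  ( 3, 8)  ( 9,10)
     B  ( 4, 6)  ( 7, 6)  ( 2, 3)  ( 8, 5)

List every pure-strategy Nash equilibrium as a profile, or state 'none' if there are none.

(A,P): not NE [P2→S gives 10>4]
(A,Q): not NE [P2→S gives 10>2]
(A,R): not NE [P2→S gives 10>8]
(A,S): NE
(B,P): not NE [P1→A gives 7>4]
(B,Q): not NE [P1→A gives 10>7]
(B,R): not NE [P1→A gives 3>2; P2→Q gives 6>3]
(B,S): not NE [P1→A gives 9>8; P2→Q gives 6>5]

PSNE = {(A,S)}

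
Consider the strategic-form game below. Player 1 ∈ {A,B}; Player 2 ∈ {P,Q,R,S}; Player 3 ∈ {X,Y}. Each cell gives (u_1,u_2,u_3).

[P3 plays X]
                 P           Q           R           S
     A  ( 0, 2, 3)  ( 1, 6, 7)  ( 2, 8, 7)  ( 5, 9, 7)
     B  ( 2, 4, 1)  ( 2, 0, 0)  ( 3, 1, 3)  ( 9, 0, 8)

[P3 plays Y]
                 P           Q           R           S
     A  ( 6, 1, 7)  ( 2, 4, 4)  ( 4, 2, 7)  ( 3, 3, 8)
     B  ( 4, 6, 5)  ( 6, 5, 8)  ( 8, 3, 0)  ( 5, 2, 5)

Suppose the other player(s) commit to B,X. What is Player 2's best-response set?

u_2(P vs B,X) = 4
u_2(Q vs B,X) = 0
u_2(R vs B,X) = 1
u_2(S vs B,X) = 0
max payoff 4 at {P}

P2 best: {P}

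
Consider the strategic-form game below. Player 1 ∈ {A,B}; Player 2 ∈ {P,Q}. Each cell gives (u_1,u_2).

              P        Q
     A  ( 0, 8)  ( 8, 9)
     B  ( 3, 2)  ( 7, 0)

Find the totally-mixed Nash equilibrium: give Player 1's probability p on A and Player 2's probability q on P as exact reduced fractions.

P1 indiff ⇒ q·0+(1-q)·8 = q·3+(1-q)·7 ⇒ q(-3) = (1-q)(-1) ⇒ q = 1/4
P2 indiff ⇒ p·8+(1-p)·2 = p·9+(1-p)·0 ⇒ p(-1) = (1-p)(-2) ⇒ p = 2/3

p=2/3, q=1/4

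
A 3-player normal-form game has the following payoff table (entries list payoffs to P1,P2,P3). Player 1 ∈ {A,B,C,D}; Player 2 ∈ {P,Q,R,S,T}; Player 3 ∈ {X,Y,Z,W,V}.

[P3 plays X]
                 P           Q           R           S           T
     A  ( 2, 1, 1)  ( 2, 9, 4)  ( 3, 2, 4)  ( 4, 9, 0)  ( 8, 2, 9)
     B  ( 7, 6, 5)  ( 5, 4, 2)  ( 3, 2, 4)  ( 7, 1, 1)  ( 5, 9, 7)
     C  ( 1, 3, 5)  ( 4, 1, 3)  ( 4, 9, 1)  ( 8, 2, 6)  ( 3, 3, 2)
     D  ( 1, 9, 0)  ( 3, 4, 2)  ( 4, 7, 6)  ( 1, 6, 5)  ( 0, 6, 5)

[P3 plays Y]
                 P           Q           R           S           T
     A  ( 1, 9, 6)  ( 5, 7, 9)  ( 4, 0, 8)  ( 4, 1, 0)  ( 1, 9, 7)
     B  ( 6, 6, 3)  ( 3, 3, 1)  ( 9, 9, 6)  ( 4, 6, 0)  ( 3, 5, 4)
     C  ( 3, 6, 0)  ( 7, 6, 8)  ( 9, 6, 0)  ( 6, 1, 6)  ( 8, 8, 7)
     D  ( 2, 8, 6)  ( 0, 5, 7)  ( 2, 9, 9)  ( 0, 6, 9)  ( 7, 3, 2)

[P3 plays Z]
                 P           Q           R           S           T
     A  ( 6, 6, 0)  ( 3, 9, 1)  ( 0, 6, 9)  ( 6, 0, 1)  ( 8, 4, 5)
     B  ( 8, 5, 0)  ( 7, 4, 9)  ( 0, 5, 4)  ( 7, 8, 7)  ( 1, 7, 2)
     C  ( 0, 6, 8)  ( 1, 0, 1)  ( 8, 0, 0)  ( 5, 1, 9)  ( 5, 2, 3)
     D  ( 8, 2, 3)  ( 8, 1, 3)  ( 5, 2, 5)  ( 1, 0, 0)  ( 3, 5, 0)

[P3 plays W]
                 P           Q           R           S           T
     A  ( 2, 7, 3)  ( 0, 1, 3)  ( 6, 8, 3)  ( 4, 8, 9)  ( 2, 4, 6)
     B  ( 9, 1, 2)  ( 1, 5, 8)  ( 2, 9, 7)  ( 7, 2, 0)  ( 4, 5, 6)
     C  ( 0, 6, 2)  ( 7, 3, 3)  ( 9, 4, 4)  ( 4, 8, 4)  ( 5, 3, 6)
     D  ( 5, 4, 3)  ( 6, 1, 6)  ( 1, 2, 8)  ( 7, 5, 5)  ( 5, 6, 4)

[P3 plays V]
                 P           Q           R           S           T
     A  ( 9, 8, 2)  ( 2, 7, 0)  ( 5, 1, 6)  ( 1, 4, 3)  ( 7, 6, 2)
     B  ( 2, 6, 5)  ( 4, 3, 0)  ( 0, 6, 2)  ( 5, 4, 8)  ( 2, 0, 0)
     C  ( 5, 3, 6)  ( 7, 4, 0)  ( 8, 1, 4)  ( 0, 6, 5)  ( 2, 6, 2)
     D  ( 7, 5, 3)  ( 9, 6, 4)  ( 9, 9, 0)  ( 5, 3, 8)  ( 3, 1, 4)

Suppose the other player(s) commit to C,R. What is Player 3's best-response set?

argmax u_3 = {W,V}

u_3(X vs C,R) = 1
u_3(Y vs C,R) = 0
u_3(Z vs C,R) = 0
u_3(W vs C,R) = 4
u_3(V vs C,R) = 4
max payoff 4 at {W,V}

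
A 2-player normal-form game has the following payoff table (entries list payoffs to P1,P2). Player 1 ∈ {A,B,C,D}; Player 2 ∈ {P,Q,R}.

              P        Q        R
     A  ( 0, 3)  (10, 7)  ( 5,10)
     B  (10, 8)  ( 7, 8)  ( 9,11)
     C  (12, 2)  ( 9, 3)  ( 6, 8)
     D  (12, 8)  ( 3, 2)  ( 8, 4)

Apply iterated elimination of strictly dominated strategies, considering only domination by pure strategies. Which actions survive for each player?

P2 drop Q (R beats it: A:10>7 B:11>8 C:8>3 D:4>2)
P1 drop A (B beats it: P:10>0 R:9>5)
P1→{B,C,D} P2→{P,R}

IESDS → P1:{B,C,D} P2:{P,R}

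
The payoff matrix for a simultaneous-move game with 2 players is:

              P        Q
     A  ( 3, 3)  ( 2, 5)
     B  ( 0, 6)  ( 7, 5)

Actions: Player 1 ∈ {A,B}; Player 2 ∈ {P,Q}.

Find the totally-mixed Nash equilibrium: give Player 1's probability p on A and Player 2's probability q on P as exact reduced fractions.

P1 indiff ⇒ q·3+(1-q)·2 = q·0+(1-q)·7 ⇒ q(3) = (1-q)(5) ⇒ q = 5/8
P2 indiff ⇒ p·3+(1-p)·6 = p·5+(1-p)·5 ⇒ p(-2) = (1-p)(-1) ⇒ p = 1/3

p=1/3, q=5/8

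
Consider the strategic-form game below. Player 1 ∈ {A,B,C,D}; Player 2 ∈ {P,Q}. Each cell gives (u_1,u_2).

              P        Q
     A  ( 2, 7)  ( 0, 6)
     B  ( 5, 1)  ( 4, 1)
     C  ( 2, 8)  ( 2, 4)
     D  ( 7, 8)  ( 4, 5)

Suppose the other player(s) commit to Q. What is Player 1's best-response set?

u_1(A vs Q) = 0
u_1(B vs Q) = 4
u_1(C vs Q) = 2
u_1(D vs Q) = 4
max payoff 4 at {B,D}

BR_1 = {B,D}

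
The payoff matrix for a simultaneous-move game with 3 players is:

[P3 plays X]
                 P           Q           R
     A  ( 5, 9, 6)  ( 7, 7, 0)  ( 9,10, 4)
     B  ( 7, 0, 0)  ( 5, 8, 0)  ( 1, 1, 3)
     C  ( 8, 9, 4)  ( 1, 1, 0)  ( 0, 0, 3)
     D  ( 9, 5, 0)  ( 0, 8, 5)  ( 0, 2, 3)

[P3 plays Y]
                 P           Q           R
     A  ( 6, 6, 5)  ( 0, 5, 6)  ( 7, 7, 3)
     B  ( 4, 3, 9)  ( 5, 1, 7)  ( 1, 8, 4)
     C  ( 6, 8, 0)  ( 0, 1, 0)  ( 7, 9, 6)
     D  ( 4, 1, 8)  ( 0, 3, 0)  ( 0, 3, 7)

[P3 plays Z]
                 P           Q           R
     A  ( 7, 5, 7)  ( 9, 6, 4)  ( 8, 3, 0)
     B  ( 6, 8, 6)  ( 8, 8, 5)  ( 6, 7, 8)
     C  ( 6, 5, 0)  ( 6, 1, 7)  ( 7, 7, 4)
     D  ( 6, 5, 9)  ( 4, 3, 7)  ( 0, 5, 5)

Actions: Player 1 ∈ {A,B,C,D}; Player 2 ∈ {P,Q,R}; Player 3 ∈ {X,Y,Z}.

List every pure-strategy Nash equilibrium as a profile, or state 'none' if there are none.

(A,P,X): not NE [P1→D gives 9>5; P2→R gives 10>9; P3→Z gives 7>6]
(A,P,Y): not NE [P2→R gives 7>6; P3→Z gives 7>5]
(A,P,Z): not NE [P2→Q gives 6>5]
(A,Q,X): not NE [P2→R gives 10>7; P3→Y gives 6>0]
(A,Q,Y): not NE [P1→B gives 5>0; P2→R gives 7>5]
(A,Q,Z): not NE [P3→Y gives 6>4]
(A,R,X): NE
(A,R,Y): not NE [P3→X gives 4>3]
(A,R,Z): not NE [P2→Q gives 6>3; P3→X gives 4>0]
(B,P,X): not NE [P1→D gives 9>7; P2→Q gives 8>0; P3→Y gives 9>0]
(B,P,Y): not NE [P1→C gives 6>4; P2→R gives 8>3]
(B,P,Z): not NE [P1→A gives 7>6; P3→Y gives 9>6]
(B,Q,X): not NE [P1→A gives 7>5; P3→Y gives 7>0]
(B,Q,Y): not NE [P2→R gives 8>1]
(B,Q,Z): not NE [P1→A gives 9>8; P3→Y gives 7>5]
(B,R,X): not NE [P1→A gives 9>1; P2→Q gives 8>1; P3→Z gives 8>3]
(B,R,Y): not NE [P1→C gives 7>1; P3→Z gives 8>4]
(B,R,Z): not NE [P1→A gives 8>6; P2→Q gives 8>7]
(C,P,X): not NE [P1→D gives 9>8]
(C,P,Y): not NE [P2→R gives 9>8; P3→X gives 4>0]
(C,P,Z): not NE [P1→A gives 7>6; P2→R gives 7>5; P3→X gives 4>0]
(C,Q,X): not NE [P1→A gives 7>1; P2→P gives 9>1; P3→Z gives 7>0]
(C,Q,Y): not NE [P1→B gives 5>0; P2→R gives 9>1; P3→Z gives 7>0]
(C,Q,Z): not NE [P1→A gives 9>6; P2→R gives 7>1]
(C,R,X): not NE [P1→A gives 9>0; P2→P gives 9>0; P3→Y gives 6>3]
(C,R,Y): NE
(C,R,Z): not NE [P1→A gives 8>7; P3→Y gives 6>4]
(D,P,X): not NE [P2→Q gives 8>5; P3→Z gives 9>0]
(D,P,Y): not NE [P1→C gives 6>4; P2→R gives 3>1; P3→Z gives 9>8]
(D,P,Z): not NE [P1→A gives 7>6]
(D,Q,X): not NE [P1→A gives 7>0; P3→Z gives 7>5]
(D,Q,Y): not NE [P1→B gives 5>0; P3→Z gives 7>0]
(D,Q,Z): not NE [P1→A gives 9>4; P2→R gives 5>3]
(D,R,X): not NE [P1→A gives 9>0; P2→Q gives 8>2; P3→Y gives 7>3]
(D,R,Y): not NE [P1→C gives 7>0]
(D,R,Z): not NE [P1→A gives 8>0; P3→Y gives 7>5]

PSNE = {(A,R,X), (C,R,Y)}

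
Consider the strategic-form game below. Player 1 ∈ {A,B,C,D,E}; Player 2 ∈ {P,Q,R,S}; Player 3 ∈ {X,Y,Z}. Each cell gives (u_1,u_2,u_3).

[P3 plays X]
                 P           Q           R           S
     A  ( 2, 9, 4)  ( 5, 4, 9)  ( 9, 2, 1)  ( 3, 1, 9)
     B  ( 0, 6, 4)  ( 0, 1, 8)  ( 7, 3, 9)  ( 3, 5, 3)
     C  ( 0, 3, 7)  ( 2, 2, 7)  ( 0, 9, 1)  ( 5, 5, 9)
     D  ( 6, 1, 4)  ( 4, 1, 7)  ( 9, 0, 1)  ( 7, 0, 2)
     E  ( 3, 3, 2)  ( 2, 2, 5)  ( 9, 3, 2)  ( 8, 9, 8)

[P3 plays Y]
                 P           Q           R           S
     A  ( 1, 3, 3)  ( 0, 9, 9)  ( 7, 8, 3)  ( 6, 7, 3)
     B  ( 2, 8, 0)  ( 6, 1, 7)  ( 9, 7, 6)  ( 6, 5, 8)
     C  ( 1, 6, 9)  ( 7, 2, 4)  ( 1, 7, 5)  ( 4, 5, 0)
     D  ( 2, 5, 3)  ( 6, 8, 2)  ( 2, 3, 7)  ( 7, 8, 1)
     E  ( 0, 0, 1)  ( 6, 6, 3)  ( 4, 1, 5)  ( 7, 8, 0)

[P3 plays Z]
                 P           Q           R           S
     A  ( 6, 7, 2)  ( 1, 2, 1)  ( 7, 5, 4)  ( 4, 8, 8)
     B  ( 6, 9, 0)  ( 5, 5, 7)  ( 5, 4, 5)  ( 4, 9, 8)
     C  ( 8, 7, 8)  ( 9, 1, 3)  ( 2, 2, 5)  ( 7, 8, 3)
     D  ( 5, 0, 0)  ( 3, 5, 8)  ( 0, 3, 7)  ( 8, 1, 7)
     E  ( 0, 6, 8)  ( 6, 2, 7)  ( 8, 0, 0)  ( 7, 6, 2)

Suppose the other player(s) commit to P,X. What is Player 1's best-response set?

BR_1 = {D}

u_1(A vs P,X) = 2
u_1(B vs P,X) = 0
u_1(C vs P,X) = 0
u_1(D vs P,X) = 6
u_1(E vs P,X) = 3
max payoff 6 at {D}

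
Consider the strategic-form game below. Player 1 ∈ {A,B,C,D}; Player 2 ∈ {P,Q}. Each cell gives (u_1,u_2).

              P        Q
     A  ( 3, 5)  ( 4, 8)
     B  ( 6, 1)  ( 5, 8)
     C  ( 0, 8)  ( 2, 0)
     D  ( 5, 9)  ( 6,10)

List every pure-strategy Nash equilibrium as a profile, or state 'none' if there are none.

(A,P): not NE [P1→B gives 6>3; P2→Q gives 8>5]
(A,Q): not NE [P1→D gives 6>4]
(B,P): not NE [P2→Q gives 8>1]
(B,Q): not NE [P1→D gives 6>5]
(C,P): not NE [P1→B gives 6>0]
(C,Q): not NE [P1→D gives 6>2; P2→P gives 8>0]
(D,P): not NE [P1→B gives 6>5; P2→Q gives 10>9]
(D,Q): NE

PSNE = {(D,Q)}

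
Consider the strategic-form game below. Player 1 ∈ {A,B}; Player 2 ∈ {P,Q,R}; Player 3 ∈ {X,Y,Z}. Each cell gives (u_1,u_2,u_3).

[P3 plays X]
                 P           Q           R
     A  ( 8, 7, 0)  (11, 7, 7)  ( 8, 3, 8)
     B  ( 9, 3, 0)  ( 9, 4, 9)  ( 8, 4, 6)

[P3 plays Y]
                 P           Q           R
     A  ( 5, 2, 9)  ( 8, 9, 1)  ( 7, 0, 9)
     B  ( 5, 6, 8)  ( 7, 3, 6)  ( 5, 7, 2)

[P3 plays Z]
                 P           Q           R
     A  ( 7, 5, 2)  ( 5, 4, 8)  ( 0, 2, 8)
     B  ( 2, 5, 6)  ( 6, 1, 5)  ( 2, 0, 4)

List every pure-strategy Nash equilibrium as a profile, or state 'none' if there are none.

(A,P,X): not NE [P1→B gives 9>8; P3→Y gives 9>0]
(A,P,Y): not NE [P2→Q gives 9>2]
(A,P,Z): not NE [P3→Y gives 9>2]
(A,Q,X): not NE [P3→Z gives 8>7]
(A,Q,Y): not NE [P3→Z gives 8>1]
(A,Q,Z): not NE [P1→B gives 6>5; P2→P gives 5>4]
(A,R,X): not NE [P2→Q gives 7>3; P3→Y gives 9>8]
(A,R,Y): not NE [P2→Q gives 9>0]
(A,R,Z): not NE [P1→B gives 2>0; P2→P gives 5>2; P3→Y gives 9>8]
(B,P,X): not NE [P2→R gives 4>3; P3→Y gives 8>0]
(B,P,Y): not NE [P2→R gives 7>6]
(B,P,Z): not NE [P1→A gives 7>2; P3→Y gives 8>6]
(B,Q,X): not NE [P1→A gives 11>9]
(B,Q,Y): not NE [P1→A gives 8>7; P2→R gives 7>3; P3→X gives 9>6]
(B,Q,Z): not NE [P2→P gives 5>1; P3→X gives 9>5]
(B,R,X): NE
(B,R,Y): not NE [P1→A gives 7>5; P3→X gives 6>2]
(B,R,Z): not NE [P2→P gives 5>0; P3→X gives 6>4]

NE set: (B,R,X)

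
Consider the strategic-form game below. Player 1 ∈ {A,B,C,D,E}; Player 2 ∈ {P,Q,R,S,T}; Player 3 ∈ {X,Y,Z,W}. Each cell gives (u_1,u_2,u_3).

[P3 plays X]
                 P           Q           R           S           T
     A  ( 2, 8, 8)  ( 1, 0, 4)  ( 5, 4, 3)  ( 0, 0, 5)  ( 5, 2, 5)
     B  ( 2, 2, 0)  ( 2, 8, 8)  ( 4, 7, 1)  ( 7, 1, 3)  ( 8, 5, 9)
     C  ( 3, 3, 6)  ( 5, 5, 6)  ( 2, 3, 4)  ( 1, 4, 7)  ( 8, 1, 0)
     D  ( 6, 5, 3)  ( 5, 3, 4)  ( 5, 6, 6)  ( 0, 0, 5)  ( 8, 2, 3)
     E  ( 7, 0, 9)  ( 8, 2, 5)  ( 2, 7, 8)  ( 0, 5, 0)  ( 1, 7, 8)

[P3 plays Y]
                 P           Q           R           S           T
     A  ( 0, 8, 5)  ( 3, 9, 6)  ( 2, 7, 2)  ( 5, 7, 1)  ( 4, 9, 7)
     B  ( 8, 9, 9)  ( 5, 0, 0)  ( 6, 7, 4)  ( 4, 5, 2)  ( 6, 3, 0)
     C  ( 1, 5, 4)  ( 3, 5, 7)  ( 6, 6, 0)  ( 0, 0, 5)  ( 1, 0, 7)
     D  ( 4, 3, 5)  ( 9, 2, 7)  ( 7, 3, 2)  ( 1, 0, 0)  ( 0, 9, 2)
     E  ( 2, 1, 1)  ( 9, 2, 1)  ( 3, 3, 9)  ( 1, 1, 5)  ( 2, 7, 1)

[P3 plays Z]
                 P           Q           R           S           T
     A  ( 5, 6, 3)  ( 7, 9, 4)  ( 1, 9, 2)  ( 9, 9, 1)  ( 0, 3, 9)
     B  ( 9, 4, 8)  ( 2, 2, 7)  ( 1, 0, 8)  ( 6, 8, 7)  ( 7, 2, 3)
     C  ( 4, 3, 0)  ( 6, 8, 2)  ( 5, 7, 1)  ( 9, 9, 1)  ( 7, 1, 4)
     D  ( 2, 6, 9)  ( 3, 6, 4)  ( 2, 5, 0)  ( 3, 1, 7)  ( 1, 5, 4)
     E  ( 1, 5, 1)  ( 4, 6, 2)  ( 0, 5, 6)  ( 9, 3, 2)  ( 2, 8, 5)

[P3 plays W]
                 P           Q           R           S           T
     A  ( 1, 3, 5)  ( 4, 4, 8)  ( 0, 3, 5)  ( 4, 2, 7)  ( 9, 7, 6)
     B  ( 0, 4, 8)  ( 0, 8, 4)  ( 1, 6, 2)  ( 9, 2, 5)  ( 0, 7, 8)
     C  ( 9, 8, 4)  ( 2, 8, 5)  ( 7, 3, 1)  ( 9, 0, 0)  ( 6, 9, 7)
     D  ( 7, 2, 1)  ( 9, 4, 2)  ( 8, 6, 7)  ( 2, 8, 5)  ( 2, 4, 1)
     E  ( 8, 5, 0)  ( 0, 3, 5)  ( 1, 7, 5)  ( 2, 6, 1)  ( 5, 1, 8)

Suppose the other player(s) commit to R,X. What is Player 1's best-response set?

P1 best: {A,D}

u_1(A vs R,X) = 5
u_1(B vs R,X) = 4
u_1(C vs R,X) = 2
u_1(D vs R,X) = 5
u_1(E vs R,X) = 2
max payoff 5 at {A,D}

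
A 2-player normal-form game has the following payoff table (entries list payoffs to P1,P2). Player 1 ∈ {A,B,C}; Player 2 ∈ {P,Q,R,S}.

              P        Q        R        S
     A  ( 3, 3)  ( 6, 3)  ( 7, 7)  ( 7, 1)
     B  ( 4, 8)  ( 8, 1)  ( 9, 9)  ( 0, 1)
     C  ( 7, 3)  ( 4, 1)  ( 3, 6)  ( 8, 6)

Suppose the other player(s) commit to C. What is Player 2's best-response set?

u_2(P vs C) = 3
u_2(Q vs C) = 1
u_2(R vs C) = 6
u_2(S vs C) = 6
max payoff 6 at {R,S}

BR_2 = {R,S}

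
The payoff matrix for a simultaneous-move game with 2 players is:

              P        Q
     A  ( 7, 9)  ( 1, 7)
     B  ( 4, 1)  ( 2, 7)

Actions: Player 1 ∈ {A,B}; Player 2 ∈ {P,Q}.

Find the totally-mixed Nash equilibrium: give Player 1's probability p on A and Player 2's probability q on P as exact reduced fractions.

P1 indiff ⇒ q·7+(1-q)·1 = q·4+(1-q)·2 ⇒ q(3) = (1-q)(1) ⇒ q = 1/4
P2 indiff ⇒ p·9+(1-p)·1 = p·7+(1-p)·7 ⇒ p(2) = (1-p)(6) ⇒ p = 3/4

p=3/4, q=1/4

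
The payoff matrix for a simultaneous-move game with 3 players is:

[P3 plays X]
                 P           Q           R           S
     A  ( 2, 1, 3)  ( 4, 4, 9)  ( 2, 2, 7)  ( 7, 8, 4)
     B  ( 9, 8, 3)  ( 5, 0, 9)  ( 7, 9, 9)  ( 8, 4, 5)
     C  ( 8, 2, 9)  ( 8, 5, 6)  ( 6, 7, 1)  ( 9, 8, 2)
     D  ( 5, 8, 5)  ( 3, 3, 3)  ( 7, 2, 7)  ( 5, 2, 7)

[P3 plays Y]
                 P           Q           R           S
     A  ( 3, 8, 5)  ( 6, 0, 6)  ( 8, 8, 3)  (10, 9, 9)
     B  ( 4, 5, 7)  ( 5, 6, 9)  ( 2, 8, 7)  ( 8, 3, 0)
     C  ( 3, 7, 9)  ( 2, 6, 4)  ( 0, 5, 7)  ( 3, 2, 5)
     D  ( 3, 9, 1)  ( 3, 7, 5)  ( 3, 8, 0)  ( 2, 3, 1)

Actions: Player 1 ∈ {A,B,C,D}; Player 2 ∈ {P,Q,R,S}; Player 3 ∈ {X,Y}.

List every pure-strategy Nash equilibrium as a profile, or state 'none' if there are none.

(A,P,X): not NE [P1→B gives 9>2; P2→S gives 8>1; P3→Y gives 5>3]
(A,P,Y): not NE [P1→B gives 4>3; P2→S gives 9>8]
(A,Q,X): not NE [P1→C gives 8>4; P2→S gives 8>4]
(A,Q,Y): not NE [P2→S gives 9>0; P3→X gives 9>6]
(A,R,X): not NE [P1→D gives 7>2; P2→S gives 8>2]
(A,R,Y): not NE [P2→S gives 9>8; P3→X gives 7>3]
(A,S,X): not NE [P1→C gives 9>7; P3→Y gives 9>4]
(A,S,Y): NE
(B,P,X): not NE [P2→R gives 9>8; P3→Y gives 7>3]
(B,P,Y): not NE [P2→R gives 8>5]
(B,Q,X): not NE [P1→C gives 8>5; P2→R gives 9>0]
(B,Q,Y): not NE [P1→A gives 6>5; P2→R gives 8>6]
(B,R,X): NE
(B,R,Y): not NE [P1→A gives 8>2; P3→X gives 9>7]
(B,S,X): not NE [P1→C gives 9>8; P2→R gives 9>4]
(B,S,Y): not NE [P1→A gives 10>8; P2→R gives 8>3; P3→X gives 5>0]
(C,P,X): not NE [P1→B gives 9>8; P2→S gives 8>2]
(C,P,Y): not NE [P1→B gives 4>3]
(C,Q,X): not NE [P2→S gives 8>5]
(C,Q,Y): not NE [P1→A gives 6>2; P2→P gives 7>6; P3→X gives 6>4]
(C,R,X): not NE [P1→D gives 7>6; P2→S gives 8>7; P3→Y gives 7>1]
(C,R,Y): not NE [P1→A gives 8>0; P2→P gives 7>5]
(C,S,X): not NE [P3→Y gives 5>2]
(C,S,Y): not NE [P1→A gives 10>3; P2→P gives 7>2]
(D,P,X): not NE [P1→B gives 9>5]
(D,P,Y): not NE [P1→B gives 4>3; P3→X gives 5>1]
(D,Q,X): not NE [P1→C gives 8>3; P2→P gives 8>3; P3→Y gives 5>3]
(D,Q,Y): not NE [P1→A gives 6>3; P2→P gives 9>7]
(D,R,X): not NE [P2→P gives 8>2]
(D,R,Y): not NE [P1→A gives 8>3; P2→P gives 9>8; P3→X gives 7>0]
(D,S,X): not NE [P1→C gives 9>5; P2→P gives 8>2]
(D,S,Y): not NE [P1→A gives 10>2; P2→P gives 9>3; P3→X gives 7>1]

Nash profiles: (A,S,Y), (B,R,X)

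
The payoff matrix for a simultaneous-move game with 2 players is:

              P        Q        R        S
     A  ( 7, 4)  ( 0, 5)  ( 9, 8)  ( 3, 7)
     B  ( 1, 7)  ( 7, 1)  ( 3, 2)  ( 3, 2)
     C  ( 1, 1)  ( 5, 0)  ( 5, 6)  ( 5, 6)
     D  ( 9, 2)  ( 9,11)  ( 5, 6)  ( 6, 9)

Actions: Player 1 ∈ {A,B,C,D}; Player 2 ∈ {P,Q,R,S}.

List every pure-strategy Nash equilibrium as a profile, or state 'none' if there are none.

NE set: (A,R), (D,Q)

(A,P): not NE [P1→D gives 9>7; P2→R gives 8>4]
(A,Q): not NE [P1→D gives 9>0; P2→R gives 8>5]
(A,R): NE
(A,S): not NE [P1→D gives 6>3; P2→R gives 8>7]
(B,P): not NE [P1→D gives 9>1]
(B,Q): not NE [P1→D gives 9>7; P2→P gives 7>1]
(B,R): not NE [P1→A gives 9>3; P2→P gives 7>2]
(B,S): not NE [P1→D gives 6>3; P2→P gives 7>2]
(C,P): not NE [P1→D gives 9>1; P2→S gives 6>1]
(C,Q): not NE [P1→D gives 9>5; P2→S gives 6>0]
(C,R): not NE [P1→A gives 9>5]
(C,S): not NE [P1→D gives 6>5]
(D,P): not NE [P2→Q gives 11>2]
(D,Q): NE
(D,R): not NE [P1→A gives 9>5; P2→Q gives 11>6]
(D,S): not NE [P2→Q gives 11>9]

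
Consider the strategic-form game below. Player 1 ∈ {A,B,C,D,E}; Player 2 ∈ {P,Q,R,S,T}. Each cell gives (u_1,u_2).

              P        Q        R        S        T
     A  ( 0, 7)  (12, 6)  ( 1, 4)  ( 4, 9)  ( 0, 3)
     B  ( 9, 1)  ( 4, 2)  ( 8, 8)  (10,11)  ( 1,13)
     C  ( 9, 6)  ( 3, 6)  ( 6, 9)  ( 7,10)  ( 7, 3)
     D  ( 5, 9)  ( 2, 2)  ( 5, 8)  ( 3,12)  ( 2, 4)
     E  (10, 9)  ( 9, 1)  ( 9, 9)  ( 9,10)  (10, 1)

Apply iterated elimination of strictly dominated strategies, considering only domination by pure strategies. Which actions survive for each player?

P1 drop C (E beats it: P:10>9 Q:9>3 R:9>6 S:9>7 T:10>7)
P1 drop D (E beats it: P:10>5 Q:9>2 R:9>5 S:9>3 T:10>2)
P2 drop P (S beats it: A:9>7 B:11>1 E:10>9)
P2 drop Q (S beats it: A:9>6 B:11>2 E:10>1)
P1 drop A (B beats it: R:8>1 S:10>4 T:1>0)
P2 drop R (S beats it: B:11>8 E:10>9)
P1→{B,E} P2→{S,T}

Survivors P1:{B,E} P2:{S,T}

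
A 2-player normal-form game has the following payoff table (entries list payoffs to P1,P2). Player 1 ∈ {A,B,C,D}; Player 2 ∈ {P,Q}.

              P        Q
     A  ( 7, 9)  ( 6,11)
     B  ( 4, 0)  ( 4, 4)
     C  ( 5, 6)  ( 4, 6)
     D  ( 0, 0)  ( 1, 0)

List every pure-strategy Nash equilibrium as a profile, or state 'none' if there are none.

(A,P): not NE [P2→Q gives 11>9]
(A,Q): NE
(B,P): not NE [P1→A gives 7>4; P2→Q gives 4>0]
(B,Q): not NE [P1→A gives 6>4]
(C,P): not NE [P1→A gives 7>5]
(C,Q): not NE [P1→A gives 6>4]
(D,P): not NE [P1→A gives 7>0]
(D,Q): not NE [P1→A gives 6>1]

NE set: (A,Q)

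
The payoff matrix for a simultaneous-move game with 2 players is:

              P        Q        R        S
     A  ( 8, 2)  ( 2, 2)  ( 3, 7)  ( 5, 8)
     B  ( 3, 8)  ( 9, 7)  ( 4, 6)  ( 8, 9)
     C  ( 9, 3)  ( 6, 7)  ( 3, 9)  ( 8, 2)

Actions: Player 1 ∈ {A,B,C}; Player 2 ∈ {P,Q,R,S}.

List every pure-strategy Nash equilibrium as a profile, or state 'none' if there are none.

Nash profiles: (B,S)

(A,P): not NE [P1→C gives 9>8; P2→S gives 8>2]
(A,Q): not NE [P1→B gives 9>2; P2→S gives 8>2]
(A,R): not NE [P1→B gives 4>3; P2→S gives 8>7]
(A,S): not NE [P1→C gives 8>5]
(B,P): not NE [P1→C gives 9>3; P2→S gives 9>8]
(B,Q): not NE [P2→S gives 9>7]
(B,R): not NE [P2→S gives 9>6]
(B,S): NE
(C,P): not NE [P2→R gives 9>3]
(C,Q): not NE [P1→B gives 9>6; P2→R gives 9>7]
(C,R): not NE [P1→B gives 4>3]
(C,S): not NE [P2→R gives 9>2]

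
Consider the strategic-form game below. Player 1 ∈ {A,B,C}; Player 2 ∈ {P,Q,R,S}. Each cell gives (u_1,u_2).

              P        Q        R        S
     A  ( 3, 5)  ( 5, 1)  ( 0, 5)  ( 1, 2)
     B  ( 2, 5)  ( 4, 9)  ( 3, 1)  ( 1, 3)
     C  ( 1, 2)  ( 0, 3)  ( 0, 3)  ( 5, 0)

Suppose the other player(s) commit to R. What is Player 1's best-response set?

P1 best: {B}

u_1(A vs R) = 0
u_1(B vs R) = 3
u_1(C vs R) = 0
max payoff 3 at {B}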